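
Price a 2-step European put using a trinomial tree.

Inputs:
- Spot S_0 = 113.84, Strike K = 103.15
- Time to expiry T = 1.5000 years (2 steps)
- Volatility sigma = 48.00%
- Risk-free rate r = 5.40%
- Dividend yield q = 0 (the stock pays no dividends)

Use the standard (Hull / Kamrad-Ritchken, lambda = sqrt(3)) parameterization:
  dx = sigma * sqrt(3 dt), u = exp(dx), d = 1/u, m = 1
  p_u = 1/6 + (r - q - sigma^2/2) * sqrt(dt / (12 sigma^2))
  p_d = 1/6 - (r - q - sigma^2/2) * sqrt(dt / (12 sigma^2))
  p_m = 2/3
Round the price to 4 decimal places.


Answer: Price = V(0,0) = 14.4233

Derivation:
dt = T/N = 0.750000; dx = sigma*sqrt(3*dt) = 0.720000
u = exp(dx) = 2.054433; d = 1/u = 0.486752
p_u = 0.134792, p_m = 0.666667, p_d = 0.198542
Discount per step: exp(-r*dt) = 0.960309
Stock lattice S(k, j) with j the centered position index:
  k=0: S(0,+0) = 113.8400
  k=1: S(1,-1) = 55.4119; S(1,+0) = 113.8400; S(1,+1) = 233.8767
  k=2: S(2,-2) = 26.9719; S(2,-1) = 55.4119; S(2,+0) = 113.8400; S(2,+1) = 233.8767; S(2,+2) = 480.4840
Terminal payoffs V(N, j) = max(K - S_T, 0):
  V(2,-2) = 76.178144; V(2,-1) = 47.738123; V(2,+0) = 0.000000; V(2,+1) = 0.000000; V(2,+2) = 0.000000
Backward induction: V(k, j) = exp(-r*dt) * [p_u * V(k+1, j+1) + p_m * V(k+1, j) + p_d * V(k+1, j-1)]
  V(1,-1) = exp(-r*dt) * [p_u*0.000000 + p_m*47.738123 + p_d*76.178144] = 45.086468
  V(1,+0) = exp(-r*dt) * [p_u*0.000000 + p_m*0.000000 + p_d*47.738123] = 9.101817
  V(1,+1) = exp(-r*dt) * [p_u*0.000000 + p_m*0.000000 + p_d*0.000000] = 0.000000
  V(0,+0) = exp(-r*dt) * [p_u*0.000000 + p_m*9.101817 + p_d*45.086468] = 14.423287


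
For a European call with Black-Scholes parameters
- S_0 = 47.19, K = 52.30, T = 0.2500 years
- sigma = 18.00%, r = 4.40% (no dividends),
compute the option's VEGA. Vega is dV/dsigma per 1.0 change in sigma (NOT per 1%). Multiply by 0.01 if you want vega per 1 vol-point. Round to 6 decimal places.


d1 = -0.9751596148; d2 = -1.0651596148
phi(d1) = 0.2479801267; exp(-qT) = 1.0000000000; exp(-rT) = 0.9890602788
Vega = S * exp(-qT) * phi(d1) * sqrt(T) = 47.1900 * 1.0000000000 * 0.2479801267 * 0.5000000000 = 5.851091

Answer: Vega = 5.851091


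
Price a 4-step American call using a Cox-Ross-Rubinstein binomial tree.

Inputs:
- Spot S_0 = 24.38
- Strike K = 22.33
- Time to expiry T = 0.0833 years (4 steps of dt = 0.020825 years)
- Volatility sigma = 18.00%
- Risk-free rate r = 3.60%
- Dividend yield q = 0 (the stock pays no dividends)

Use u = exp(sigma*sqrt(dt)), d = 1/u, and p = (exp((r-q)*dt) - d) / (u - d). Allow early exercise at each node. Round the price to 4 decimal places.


Answer: Price = V(0,0) = 2.1377

Derivation:
dt = T/N = 0.020825
u = exp(sigma*sqrt(dt)) = 1.026316; d = 1/u = 0.974359
p = (exp((r-q)*dt) - d) / (u - d) = 0.507941
Discount per step: exp(-r*dt) = 0.999251
Stock lattice S(k, i) with i counting down-moves:
  k=0: S(0,0) = 24.3800
  k=1: S(1,0) = 25.0216; S(1,1) = 23.7549
  k=2: S(2,0) = 25.6800; S(2,1) = 24.3800; S(2,2) = 23.1458
  k=3: S(3,0) = 26.3558; S(3,1) = 25.0216; S(3,2) = 23.7549; S(3,3) = 22.5523
  k=4: S(4,0) = 27.0494; S(4,1) = 25.6800; S(4,2) = 24.3800; S(4,3) = 23.1458; S(4,4) = 21.9740
Terminal payoffs V(N, i) = max(S_T - K, 0):
  V(4,0) = 4.719415; V(4,1) = 3.350046; V(4,2) = 2.050000; V(4,3) = 0.815769; V(4,4) = 0.000000
Backward induction: V(k, i) = exp(-r*dt) * [p * V(k+1, i) + (1-p) * V(k+1, i+1)]; then take max(V_cont, immediate exercise) for American.
  V(3,0) = exp(-r*dt) * [p*4.719415 + (1-p)*3.350046] = 4.042573; exercise = 4.025838; V(3,0) = max -> 4.042573
  V(3,1) = exp(-r*dt) * [p*3.350046 + (1-p)*2.050000] = 2.708315; exercise = 2.691581; V(3,1) = max -> 2.708315
  V(3,2) = exp(-r*dt) * [p*2.050000 + (1-p)*0.815769] = 1.441604; exercise = 1.424870; V(3,2) = max -> 1.441604
  V(3,3) = exp(-r*dt) * [p*0.815769 + (1-p)*0.000000] = 0.414052; exercise = 0.222286; V(3,3) = max -> 0.414052
  V(2,0) = exp(-r*dt) * [p*4.042573 + (1-p)*2.708315] = 3.383502; exercise = 3.350046; V(2,0) = max -> 3.383502
  V(2,1) = exp(-r*dt) * [p*2.708315 + (1-p)*1.441604] = 2.083457; exercise = 2.050000; V(2,1) = max -> 2.083457
  V(2,2) = exp(-r*dt) * [p*1.441604 + (1-p)*0.414052] = 0.935287; exercise = 0.815769; V(2,2) = max -> 0.935287
  V(1,0) = exp(-r*dt) * [p*3.383502 + (1-p)*2.083457] = 2.741747; exercise = 2.691581; V(1,0) = max -> 2.741747
  V(1,1) = exp(-r*dt) * [p*2.083457 + (1-p)*0.935287] = 1.517351; exercise = 1.424870; V(1,1) = max -> 1.517351
  V(0,0) = exp(-r*dt) * [p*2.741747 + (1-p)*1.517351] = 2.137669; exercise = 2.050000; V(0,0) = max -> 2.137669


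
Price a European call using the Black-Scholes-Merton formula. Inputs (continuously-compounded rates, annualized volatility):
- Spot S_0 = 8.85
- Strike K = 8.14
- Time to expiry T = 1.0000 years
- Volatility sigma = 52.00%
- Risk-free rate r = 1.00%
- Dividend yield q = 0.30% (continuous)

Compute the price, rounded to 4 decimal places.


Answer: Price = 2.1395

Derivation:
d1 = (ln(S/K) + (r - q + 0.5*sigma^2) * T) / (sigma * sqrt(T)) = 0.43428323
d2 = d1 - sigma * sqrt(T) = -0.08571677
exp(-rT) = 0.99004983; exp(-qT) = 0.99700450
C = S_0 * exp(-qT) * N(d1) - K * exp(-rT) * N(d2)
N(d1) = 0.66795861; N(d2) = 0.46584578
C = 8.8500 * 0.99700450 * 0.66795861 - 8.1400 * 0.99004983 * 0.46584578 = 2.1395


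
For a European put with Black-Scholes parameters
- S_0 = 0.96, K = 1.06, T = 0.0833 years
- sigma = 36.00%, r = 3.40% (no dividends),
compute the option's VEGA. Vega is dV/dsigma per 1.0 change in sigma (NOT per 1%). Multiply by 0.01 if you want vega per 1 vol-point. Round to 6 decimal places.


d1 = -0.8744839727; d2 = -0.9783862345
phi(d1) = 0.2721778292; exp(-qT) = 1.0000000000; exp(-rT) = 0.9971718069
Vega = S * exp(-qT) * phi(d1) * sqrt(T) = 0.9600 * 1.0000000000 * 0.2721778292 * 0.2886173938 = 0.075413

Answer: Vega = 0.075413


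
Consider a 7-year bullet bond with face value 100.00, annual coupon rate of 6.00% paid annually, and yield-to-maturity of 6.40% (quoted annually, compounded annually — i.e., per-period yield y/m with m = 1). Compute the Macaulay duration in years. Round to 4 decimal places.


Answer: Macaulay duration = 5.9035 years

Derivation:
Coupon per period c = face * coupon_rate / m = 6.000000
Periods per year m = 1; per-period yield y/m = 0.064000
Number of cashflows N = 7
Cashflows (t years, CF_t, discount factor 1/(1+y/m)^(m*t), PV):
  t = 1.0000: CF_t = 6.000000, DF = 0.939850, PV = 5.639098
  t = 2.0000: CF_t = 6.000000, DF = 0.883317, PV = 5.299904
  t = 3.0000: CF_t = 6.000000, DF = 0.830185, PV = 4.981113
  t = 4.0000: CF_t = 6.000000, DF = 0.780249, PV = 4.681497
  t = 5.0000: CF_t = 6.000000, DF = 0.733317, PV = 4.399903
  t = 6.0000: CF_t = 6.000000, DF = 0.689208, PV = 4.135247
  t = 7.0000: CF_t = 106.000000, DF = 0.647752, PV = 68.661687
Price P = sum_t PV_t = 97.798449
Macaulay numerator sum_t t * PV_t:
  t * PV_t at t = 1.0000: 5.639098
  t * PV_t at t = 2.0000: 10.599808
  t * PV_t at t = 3.0000: 14.943338
  t * PV_t at t = 4.0000: 18.725988
  t * PV_t at t = 5.0000: 21.999515
  t * PV_t at t = 6.0000: 24.811484
  t * PV_t at t = 7.0000: 480.631809
Macaulay duration D = (sum_t t * PV_t) / P = 577.351039 / 97.798449 = 5.903479


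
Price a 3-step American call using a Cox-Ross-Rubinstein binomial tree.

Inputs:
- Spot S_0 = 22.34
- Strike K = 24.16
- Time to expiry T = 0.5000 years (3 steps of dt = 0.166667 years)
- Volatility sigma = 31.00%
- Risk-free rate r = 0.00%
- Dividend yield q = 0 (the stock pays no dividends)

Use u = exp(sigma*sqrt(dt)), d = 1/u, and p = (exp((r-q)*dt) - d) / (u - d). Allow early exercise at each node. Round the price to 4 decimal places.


dt = T/N = 0.166667
u = exp(sigma*sqrt(dt)) = 1.134914; d = 1/u = 0.881124
p = (exp((r-q)*dt) - d) / (u - d) = 0.468403
Discount per step: exp(-r*dt) = 1.000000
Stock lattice S(k, i) with i counting down-moves:
  k=0: S(0,0) = 22.3400
  k=1: S(1,0) = 25.3540; S(1,1) = 19.6843
  k=2: S(2,0) = 28.7746; S(2,1) = 22.3400; S(2,2) = 17.3443
  k=3: S(3,0) = 32.6567; S(3,1) = 25.3540; S(3,2) = 19.6843; S(3,3) = 15.2825
Terminal payoffs V(N, i) = max(S_T - K, 0):
  V(3,0) = 8.496689; V(3,1) = 1.193981; V(3,2) = 0.000000; V(3,3) = 0.000000
Backward induction: V(k, i) = exp(-r*dt) * [p * V(k+1, i) + (1-p) * V(k+1, i+1)]; then take max(V_cont, immediate exercise) for American.
  V(2,0) = exp(-r*dt) * [p*8.496689 + (1-p)*1.193981] = 4.614591; exercise = 4.614591; V(2,0) = max -> 4.614591
  V(2,1) = exp(-r*dt) * [p*1.193981 + (1-p)*0.000000] = 0.559264; exercise = 0.000000; V(2,1) = max -> 0.559264
  V(2,2) = exp(-r*dt) * [p*0.000000 + (1-p)*0.000000] = 0.000000; exercise = 0.000000; V(2,2) = max -> 0.000000
  V(1,0) = exp(-r*dt) * [p*4.614591 + (1-p)*0.559264] = 2.458791; exercise = 1.193981; V(1,0) = max -> 2.458791
  V(1,1) = exp(-r*dt) * [p*0.559264 + (1-p)*0.000000] = 0.261961; exercise = 0.000000; V(1,1) = max -> 0.261961
  V(0,0) = exp(-r*dt) * [p*2.458791 + (1-p)*0.261961] = 1.290963; exercise = 0.000000; V(0,0) = max -> 1.290963

Answer: Price = V(0,0) = 1.2910


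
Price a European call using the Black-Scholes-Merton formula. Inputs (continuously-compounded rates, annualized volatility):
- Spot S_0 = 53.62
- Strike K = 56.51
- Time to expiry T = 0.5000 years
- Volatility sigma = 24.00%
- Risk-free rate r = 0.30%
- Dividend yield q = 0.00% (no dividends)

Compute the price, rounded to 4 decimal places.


Answer: Price = 2.4844

Derivation:
d1 = (ln(S/K) + (r - q + 0.5*sigma^2) * T) / (sigma * sqrt(T)) = -0.21564094
d2 = d1 - sigma * sqrt(T) = -0.38534657
exp(-rT) = 0.99850112; exp(-qT) = 1.00000000
C = S_0 * exp(-qT) * N(d1) - K * exp(-rT) * N(d2)
N(d1) = 0.41463382; N(d2) = 0.34999033
C = 53.6200 * 1.00000000 * 0.41463382 - 56.5100 * 0.99850112 * 0.34999033 = 2.4844


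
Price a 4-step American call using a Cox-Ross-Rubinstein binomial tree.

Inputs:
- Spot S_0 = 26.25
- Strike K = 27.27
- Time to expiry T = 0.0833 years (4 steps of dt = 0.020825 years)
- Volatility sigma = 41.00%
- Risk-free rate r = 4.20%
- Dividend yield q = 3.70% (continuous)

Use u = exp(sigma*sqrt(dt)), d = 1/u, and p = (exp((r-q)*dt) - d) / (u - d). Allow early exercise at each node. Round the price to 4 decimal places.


dt = T/N = 0.020825
u = exp(sigma*sqrt(dt)) = 1.060952; d = 1/u = 0.942550
p = (exp((r-q)*dt) - d) / (u - d) = 0.486092
Discount per step: exp(-r*dt) = 0.999126
Stock lattice S(k, i) with i counting down-moves:
  k=0: S(0,0) = 26.2500
  k=1: S(1,0) = 27.8500; S(1,1) = 24.7419
  k=2: S(2,0) = 29.5475; S(2,1) = 26.2500; S(2,2) = 23.3205
  k=3: S(3,0) = 31.3485; S(3,1) = 27.8500; S(3,2) = 24.7419; S(3,3) = 21.9807
  k=4: S(4,0) = 33.2592; S(4,1) = 29.5475; S(4,2) = 26.2500; S(4,3) = 23.3205; S(4,4) = 20.7179
Terminal payoffs V(N, i) = max(S_T - K, 0):
  V(4,0) = 5.989228; V(4,1) = 2.277499; V(4,2) = 0.000000; V(4,3) = 0.000000; V(4,4) = 0.000000
Backward induction: V(k, i) = exp(-r*dt) * [p * V(k+1, i) + (1-p) * V(k+1, i+1)]; then take max(V_cont, immediate exercise) for American.
  V(3,0) = exp(-r*dt) * [p*5.989228 + (1-p)*2.277499] = 4.078173; exercise = 4.078477; V(3,0) = max -> 4.078477
  V(3,1) = exp(-r*dt) * [p*2.277499 + (1-p)*0.000000] = 1.106107; exercise = 0.579989; V(3,1) = max -> 1.106107
  V(3,2) = exp(-r*dt) * [p*0.000000 + (1-p)*0.000000] = 0.000000; exercise = 0.000000; V(3,2) = max -> 0.000000
  V(3,3) = exp(-r*dt) * [p*0.000000 + (1-p)*0.000000] = 0.000000; exercise = 0.000000; V(3,3) = max -> 0.000000
  V(2,0) = exp(-r*dt) * [p*4.078477 + (1-p)*1.106107] = 2.548722; exercise = 2.277499; V(2,0) = max -> 2.548722
  V(2,1) = exp(-r*dt) * [p*1.106107 + (1-p)*0.000000] = 0.537200; exercise = 0.000000; V(2,1) = max -> 0.537200
  V(2,2) = exp(-r*dt) * [p*0.000000 + (1-p)*0.000000] = 0.000000; exercise = 0.000000; V(2,2) = max -> 0.000000
  V(1,0) = exp(-r*dt) * [p*2.548722 + (1-p)*0.537200] = 1.513661; exercise = 0.579989; V(1,0) = max -> 1.513661
  V(1,1) = exp(-r*dt) * [p*0.537200 + (1-p)*0.000000] = 0.260900; exercise = 0.000000; V(1,1) = max -> 0.260900
  V(0,0) = exp(-r*dt) * [p*1.513661 + (1-p)*0.260900] = 0.869097; exercise = 0.000000; V(0,0) = max -> 0.869097

Answer: Price = V(0,0) = 0.8691


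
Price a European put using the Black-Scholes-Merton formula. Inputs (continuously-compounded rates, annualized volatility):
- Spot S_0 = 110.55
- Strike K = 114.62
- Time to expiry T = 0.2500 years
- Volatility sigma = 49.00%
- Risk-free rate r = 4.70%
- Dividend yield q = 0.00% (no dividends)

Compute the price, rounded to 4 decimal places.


d1 = (ln(S/K) + (r - q + 0.5*sigma^2) * T) / (sigma * sqrt(T)) = 0.02289020
d2 = d1 - sigma * sqrt(T) = -0.22210980
exp(-rT) = 0.98831876; exp(-qT) = 1.00000000
P = K * exp(-rT) * N(-d2) - S_0 * exp(-qT) * N(-d1)
N(-d1) = 0.49086893; N(-d2) = 0.58788580
P = 114.6200 * 0.98831876 * 0.58788580 - 110.5500 * 1.00000000 * 0.49086893 = 12.3308

Answer: Price = 12.3308


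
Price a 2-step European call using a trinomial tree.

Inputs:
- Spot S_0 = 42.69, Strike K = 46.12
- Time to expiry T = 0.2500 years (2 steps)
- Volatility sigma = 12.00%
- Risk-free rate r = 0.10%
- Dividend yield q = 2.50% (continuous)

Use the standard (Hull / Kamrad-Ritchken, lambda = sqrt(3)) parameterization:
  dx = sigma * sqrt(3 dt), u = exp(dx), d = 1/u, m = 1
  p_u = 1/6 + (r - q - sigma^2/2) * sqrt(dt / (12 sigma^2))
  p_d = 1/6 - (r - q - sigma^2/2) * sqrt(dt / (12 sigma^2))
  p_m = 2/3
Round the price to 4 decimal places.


dt = T/N = 0.125000; dx = sigma*sqrt(3*dt) = 0.073485
u = exp(dx) = 1.076252; d = 1/u = 0.929150
p_u = 0.140131, p_m = 0.666667, p_d = 0.193203
Discount per step: exp(-r*dt) = 0.999875
Stock lattice S(k, j) with j the centered position index:
  k=0: S(0,+0) = 42.6900
  k=1: S(1,-1) = 39.6654; S(1,+0) = 42.6900; S(1,+1) = 45.9452
  k=2: S(2,-2) = 36.8551; S(2,-1) = 39.6654; S(2,+0) = 42.6900; S(2,+1) = 45.9452; S(2,+2) = 49.4486
Terminal payoffs V(N, j) = max(S_T - K, 0):
  V(2,-2) = 0.000000; V(2,-1) = 0.000000; V(2,+0) = 0.000000; V(2,+1) = 0.000000; V(2,+2) = 3.328617
Backward induction: V(k, j) = exp(-r*dt) * [p_u * V(k+1, j+1) + p_m * V(k+1, j) + p_d * V(k+1, j-1)]
  V(1,-1) = exp(-r*dt) * [p_u*0.000000 + p_m*0.000000 + p_d*0.000000] = 0.000000
  V(1,+0) = exp(-r*dt) * [p_u*0.000000 + p_m*0.000000 + p_d*0.000000] = 0.000000
  V(1,+1) = exp(-r*dt) * [p_u*3.328617 + p_m*0.000000 + p_d*0.000000] = 0.466383
  V(0,+0) = exp(-r*dt) * [p_u*0.466383 + p_m*0.000000 + p_d*0.000000] = 0.065346

Answer: Price = V(0,0) = 0.0653


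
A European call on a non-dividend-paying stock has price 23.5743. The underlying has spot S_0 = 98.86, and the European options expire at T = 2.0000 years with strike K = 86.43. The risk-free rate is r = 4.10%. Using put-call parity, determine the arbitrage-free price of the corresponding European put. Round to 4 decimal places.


Put-call parity: C - P = S_0 * exp(-qT) - K * exp(-rT).
S_0 * exp(-qT) = 98.8600 * 1.00000000 = 98.86000000
K * exp(-rT) = 86.4300 * 0.92127196 = 79.62553539
P = C - S*exp(-qT) + K*exp(-rT)
P = 23.5743 - 98.86000000 + 79.62553539 = 4.3398

Answer: Put price = 4.3398


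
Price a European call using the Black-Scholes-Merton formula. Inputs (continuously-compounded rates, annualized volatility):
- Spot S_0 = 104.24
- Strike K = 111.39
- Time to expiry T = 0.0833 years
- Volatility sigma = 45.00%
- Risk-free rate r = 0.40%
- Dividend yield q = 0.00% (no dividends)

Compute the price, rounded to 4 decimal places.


d1 = (ln(S/K) + (r - q + 0.5*sigma^2) * T) / (sigma * sqrt(T)) = -0.44329583
d2 = d1 - sigma * sqrt(T) = -0.57317366
exp(-rT) = 0.99966686; exp(-qT) = 1.00000000
C = S_0 * exp(-qT) * N(d1) - K * exp(-rT) * N(d2)
N(d1) = 0.32877589; N(d2) = 0.28326356
C = 104.2400 * 1.00000000 * 0.32877589 - 111.3900 * 0.99966686 * 0.28326356 = 2.7294

Answer: Price = 2.7294


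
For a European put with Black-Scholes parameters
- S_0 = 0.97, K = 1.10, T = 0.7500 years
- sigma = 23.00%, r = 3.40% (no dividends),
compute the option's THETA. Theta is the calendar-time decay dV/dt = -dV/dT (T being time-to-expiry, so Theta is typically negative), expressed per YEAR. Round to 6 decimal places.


Answer: Theta = -0.020867

Derivation:
d1 = -0.4038032329; d2 = -0.6029890757
phi(d1) = 0.3677076600; exp(-qT) = 1.0000000000; exp(-rT) = 0.9748223790
Theta = -S*exp(-qT)*phi(d1)*sigma/(2*sqrt(T)) + r*K*exp(-rT)*N(-d2) - q*S*exp(-qT)*N(-d1)
N(-d1) = 0.6568212905; N(-d2) = 0.7267420217; sqrt(T) = 0.8660254038
Term 1 = -0.9700 * 1.0000000000 * 0.3677076600 * 0.2300 / (2 * 0.8660254038) = -0.0473632636
Term 2 = 0.0340 * 1.1000 * 0.9748223790 * 0.7267420217 = 0.0264958201
Term 3 = 0 (no dividend yield, q = 0)
Theta = -0.0473632636 + (0.0264958201) + (0.0000000000) = -0.020867


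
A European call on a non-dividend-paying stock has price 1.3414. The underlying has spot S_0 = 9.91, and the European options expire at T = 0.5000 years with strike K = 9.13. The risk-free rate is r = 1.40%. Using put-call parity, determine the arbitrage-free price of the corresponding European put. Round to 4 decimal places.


Answer: Put price = 0.4977

Derivation:
Put-call parity: C - P = S_0 * exp(-qT) - K * exp(-rT).
S_0 * exp(-qT) = 9.9100 * 1.00000000 = 9.91000000
K * exp(-rT) = 9.1300 * 0.99302444 = 9.06631316
P = C - S*exp(-qT) + K*exp(-rT)
P = 1.3414 - 9.91000000 + 9.06631316 = 0.4977


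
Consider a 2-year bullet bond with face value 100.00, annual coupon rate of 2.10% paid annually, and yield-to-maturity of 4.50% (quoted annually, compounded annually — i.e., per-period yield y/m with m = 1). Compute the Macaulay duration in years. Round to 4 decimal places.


Coupon per period c = face * coupon_rate / m = 2.100000
Periods per year m = 1; per-period yield y/m = 0.045000
Number of cashflows N = 2
Cashflows (t years, CF_t, discount factor 1/(1+y/m)^(m*t), PV):
  t = 1.0000: CF_t = 2.100000, DF = 0.956938, PV = 2.009569
  t = 2.0000: CF_t = 102.100000, DF = 0.915730, PV = 93.496028
Price P = sum_t PV_t = 95.505597
Macaulay numerator sum_t t * PV_t:
  t * PV_t at t = 1.0000: 2.009569
  t * PV_t at t = 2.0000: 186.992056
Macaulay duration D = (sum_t t * PV_t) / P = 189.001625 / 95.505597 = 1.978959

Answer: Macaulay duration = 1.9790 years


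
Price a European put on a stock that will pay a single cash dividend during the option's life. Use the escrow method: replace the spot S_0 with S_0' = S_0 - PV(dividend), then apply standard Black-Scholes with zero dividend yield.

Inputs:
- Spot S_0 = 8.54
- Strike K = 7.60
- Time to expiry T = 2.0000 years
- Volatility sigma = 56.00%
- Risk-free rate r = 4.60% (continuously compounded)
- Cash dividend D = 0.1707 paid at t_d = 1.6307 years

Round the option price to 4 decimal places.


PV(D) = D * exp(-r * t_d) = 0.1707 * 0.92773217 = 0.15836388
S_0' = S_0 - PV(D) = 8.5400 - 0.15836388 = 8.38163612
d1 = (ln(S_0'/K) + (r + sigma^2/2)*T) / (sigma*sqrt(T)) = 0.63575830
d2 = d1 - sigma*sqrt(T) = -0.15620129
exp(-rT) = 0.91210515
N(-d1) = 0.26246698; N(-d2) = 0.56206282
P = K * exp(-rT) * N(-d2) - S_0' * N(-d1) = 7.6000 * 0.91210515 * 0.56206282 - 8.38163612 * 0.26246698 = 1.6963

Answer: Price = 1.6963


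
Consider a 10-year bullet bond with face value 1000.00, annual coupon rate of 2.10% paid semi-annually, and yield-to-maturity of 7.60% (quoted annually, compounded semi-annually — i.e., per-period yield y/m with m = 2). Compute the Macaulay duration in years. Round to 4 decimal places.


Coupon per period c = face * coupon_rate / m = 10.500000
Periods per year m = 2; per-period yield y/m = 0.038000
Number of cashflows N = 20
Cashflows (t years, CF_t, discount factor 1/(1+y/m)^(m*t), PV):
  t = 0.5000: CF_t = 10.500000, DF = 0.963391, PV = 10.115607
  t = 1.0000: CF_t = 10.500000, DF = 0.928122, PV = 9.745286
  t = 1.5000: CF_t = 10.500000, DF = 0.894145, PV = 9.388522
  t = 2.0000: CF_t = 10.500000, DF = 0.861411, PV = 9.044819
  t = 2.5000: CF_t = 10.500000, DF = 0.829876, PV = 8.713699
  t = 3.0000: CF_t = 10.500000, DF = 0.799495, PV = 8.394700
  t = 3.5000: CF_t = 10.500000, DF = 0.770227, PV = 8.087380
  t = 4.0000: CF_t = 10.500000, DF = 0.742030, PV = 7.791310
  t = 4.5000: CF_t = 10.500000, DF = 0.714865, PV = 7.506079
  t = 5.0000: CF_t = 10.500000, DF = 0.688694, PV = 7.231290
  t = 5.5000: CF_t = 10.500000, DF = 0.663482, PV = 6.966560
  t = 6.0000: CF_t = 10.500000, DF = 0.639193, PV = 6.711523
  t = 6.5000: CF_t = 10.500000, DF = 0.615793, PV = 6.465821
  t = 7.0000: CF_t = 10.500000, DF = 0.593249, PV = 6.229115
  t = 7.5000: CF_t = 10.500000, DF = 0.571531, PV = 6.001074
  t = 8.0000: CF_t = 10.500000, DF = 0.550608, PV = 5.781382
  t = 8.5000: CF_t = 10.500000, DF = 0.530451, PV = 5.569732
  t = 9.0000: CF_t = 10.500000, DF = 0.511031, PV = 5.365830
  t = 9.5000: CF_t = 10.500000, DF = 0.492323, PV = 5.169393
  t = 10.0000: CF_t = 1010.500000, DF = 0.474300, PV = 479.279935
Price P = sum_t PV_t = 619.559056
Macaulay numerator sum_t t * PV_t:
  t * PV_t at t = 0.5000: 5.057803
  t * PV_t at t = 1.0000: 9.745286
  t * PV_t at t = 1.5000: 14.082783
  t * PV_t at t = 2.0000: 18.089638
  t * PV_t at t = 2.5000: 21.784246
  t * PV_t at t = 3.0000: 25.184100
  t * PV_t at t = 3.5000: 28.305828
  t * PV_t at t = 4.0000: 31.165239
  t * PV_t at t = 4.5000: 33.777354
  t * PV_t at t = 5.0000: 36.156449
  t * PV_t at t = 5.5000: 38.316083
  t * PV_t at t = 6.0000: 40.269136
  t * PV_t at t = 6.5000: 42.027839
  t * PV_t at t = 7.0000: 43.603805
  t * PV_t at t = 7.5000: 45.008056
  t * PV_t at t = 8.0000: 46.251054
  t * PV_t at t = 8.5000: 47.342721
  t * PV_t at t = 9.0000: 48.292473
  t * PV_t at t = 9.5000: 49.109237
  t * PV_t at t = 10.0000: 4792.799349
Macaulay duration D = (sum_t t * PV_t) / P = 5416.368480 / 619.559056 = 8.742296

Answer: Macaulay duration = 8.7423 years


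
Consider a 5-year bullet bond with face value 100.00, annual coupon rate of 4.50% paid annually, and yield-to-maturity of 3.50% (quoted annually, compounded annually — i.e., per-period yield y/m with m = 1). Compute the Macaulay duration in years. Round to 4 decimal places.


Coupon per period c = face * coupon_rate / m = 4.500000
Periods per year m = 1; per-period yield y/m = 0.035000
Number of cashflows N = 5
Cashflows (t years, CF_t, discount factor 1/(1+y/m)^(m*t), PV):
  t = 1.0000: CF_t = 4.500000, DF = 0.966184, PV = 4.347826
  t = 2.0000: CF_t = 4.500000, DF = 0.933511, PV = 4.200798
  t = 3.0000: CF_t = 4.500000, DF = 0.901943, PV = 4.058742
  t = 4.0000: CF_t = 4.500000, DF = 0.871442, PV = 3.921490
  t = 5.0000: CF_t = 104.500000, DF = 0.841973, PV = 87.986196
Price P = sum_t PV_t = 104.515052
Macaulay numerator sum_t t * PV_t:
  t * PV_t at t = 1.0000: 4.347826
  t * PV_t at t = 2.0000: 8.401596
  t * PV_t at t = 3.0000: 12.176227
  t * PV_t at t = 4.0000: 15.685960
  t * PV_t at t = 5.0000: 439.930980
Macaulay duration D = (sum_t t * PV_t) / P = 480.542589 / 104.515052 = 4.597831

Answer: Macaulay duration = 4.5978 years


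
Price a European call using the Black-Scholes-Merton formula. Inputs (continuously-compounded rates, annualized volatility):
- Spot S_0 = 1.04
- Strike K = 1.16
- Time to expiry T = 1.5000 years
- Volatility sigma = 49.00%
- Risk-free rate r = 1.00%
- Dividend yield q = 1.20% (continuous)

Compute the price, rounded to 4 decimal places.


Answer: Price = 0.1989

Derivation:
d1 = (ln(S/K) + (r - q + 0.5*sigma^2) * T) / (sigma * sqrt(T)) = 0.11310262
d2 = d1 - sigma * sqrt(T) = -0.48702237
exp(-rT) = 0.98511194; exp(-qT) = 0.98216103
C = S_0 * exp(-qT) * N(d1) - K * exp(-rT) * N(d2)
N(d1) = 0.54502540; N(d2) = 0.31312124
C = 1.0400 * 0.98216103 * 0.54502540 - 1.1600 * 0.98511194 * 0.31312124 = 0.1989


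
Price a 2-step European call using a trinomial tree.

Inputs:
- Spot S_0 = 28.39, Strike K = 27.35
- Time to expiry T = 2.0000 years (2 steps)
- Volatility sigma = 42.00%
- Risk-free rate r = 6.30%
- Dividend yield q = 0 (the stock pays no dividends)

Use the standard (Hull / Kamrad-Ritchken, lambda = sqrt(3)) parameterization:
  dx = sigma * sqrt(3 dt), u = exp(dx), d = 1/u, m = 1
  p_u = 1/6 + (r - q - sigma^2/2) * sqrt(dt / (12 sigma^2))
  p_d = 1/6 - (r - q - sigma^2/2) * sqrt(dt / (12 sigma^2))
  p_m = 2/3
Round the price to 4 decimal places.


Answer: Price = V(0,0) = 7.8263

Derivation:
dt = T/N = 1.000000; dx = sigma*sqrt(3*dt) = 0.727461
u = exp(dx) = 2.069819; d = 1/u = 0.483134
p_u = 0.149346, p_m = 0.666667, p_d = 0.183987
Discount per step: exp(-r*dt) = 0.938943
Stock lattice S(k, j) with j the centered position index:
  k=0: S(0,+0) = 28.3900
  k=1: S(1,-1) = 13.7162; S(1,+0) = 28.3900; S(1,+1) = 58.7622
  k=2: S(2,-2) = 6.6267; S(2,-1) = 13.7162; S(2,+0) = 28.3900; S(2,+1) = 58.7622; S(2,+2) = 121.6271
Terminal payoffs V(N, j) = max(S_T - K, 0):
  V(2,-2) = 0.000000; V(2,-1) = 0.000000; V(2,+0) = 1.040000; V(2,+1) = 31.412172; V(2,+2) = 94.277081
Backward induction: V(k, j) = exp(-r*dt) * [p_u * V(k+1, j+1) + p_m * V(k+1, j) + p_d * V(k+1, j-1)]
  V(1,-1) = exp(-r*dt) * [p_u*1.040000 + p_m*0.000000 + p_d*0.000000] = 0.145837
  V(1,+0) = exp(-r*dt) * [p_u*31.412172 + p_m*1.040000 + p_d*0.000000] = 5.055854
  V(1,+1) = exp(-r*dt) * [p_u*94.277081 + p_m*31.412172 + p_d*1.040000] = 33.062748
  V(0,+0) = exp(-r*dt) * [p_u*33.062748 + p_m*5.055854 + p_d*0.145837] = 7.826278


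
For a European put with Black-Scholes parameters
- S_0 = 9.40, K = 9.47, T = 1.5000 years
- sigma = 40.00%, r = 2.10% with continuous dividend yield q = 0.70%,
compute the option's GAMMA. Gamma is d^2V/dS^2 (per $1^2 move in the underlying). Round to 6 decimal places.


d1 = 0.2726706296; d2 = -0.2172273189
phi(d1) = 0.3843840218; exp(-qT) = 0.9895549326; exp(-rT) = 0.9689909565
Gamma = exp(-qT) * phi(d1) / (S * sigma * sqrt(T)) = 0.9895549326 * 0.3843840218 / (9.4000 * 0.4000 * 1.2247448714) = 0.082598

Answer: Gamma = 0.082598


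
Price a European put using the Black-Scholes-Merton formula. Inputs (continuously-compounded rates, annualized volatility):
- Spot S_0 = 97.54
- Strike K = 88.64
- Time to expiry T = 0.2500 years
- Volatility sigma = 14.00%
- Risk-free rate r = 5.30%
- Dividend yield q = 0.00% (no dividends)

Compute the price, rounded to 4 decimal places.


Answer: Price = 0.1665

Derivation:
d1 = (ln(S/K) + (r - q + 0.5*sigma^2) * T) / (sigma * sqrt(T)) = 1.59113325
d2 = d1 - sigma * sqrt(T) = 1.52113325
exp(-rT) = 0.98683739; exp(-qT) = 1.00000000
P = K * exp(-rT) * N(-d2) - S_0 * exp(-qT) * N(-d1)
N(-d1) = 0.05578980; N(-d2) = 0.06411320
P = 88.6400 * 0.98683739 * 0.06411320 - 97.5400 * 1.00000000 * 0.05578980 = 0.1665


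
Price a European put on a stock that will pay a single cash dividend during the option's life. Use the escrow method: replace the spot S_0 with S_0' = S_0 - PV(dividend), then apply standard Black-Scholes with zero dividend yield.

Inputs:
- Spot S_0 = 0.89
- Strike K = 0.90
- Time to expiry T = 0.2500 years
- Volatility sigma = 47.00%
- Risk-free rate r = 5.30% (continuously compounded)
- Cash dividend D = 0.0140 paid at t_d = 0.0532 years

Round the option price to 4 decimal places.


PV(D) = D * exp(-r * t_d) = 0.0140 * 0.99718437 = 0.01396058
S_0' = S_0 - PV(D) = 0.8900 - 0.01396058 = 0.87603942
d1 = (ln(S_0'/K) + (r + sigma^2/2)*T) / (sigma*sqrt(T)) = 0.05905883
d2 = d1 - sigma*sqrt(T) = -0.17594117
exp(-rT) = 0.98683739
N(-d1) = 0.47645262; N(-d2) = 0.56982992
P = K * exp(-rT) * N(-d2) - S_0' * N(-d1) = 0.9000 * 0.98683739 * 0.56982992 - 0.87603942 * 0.47645262 = 0.0887

Answer: Price = 0.0887


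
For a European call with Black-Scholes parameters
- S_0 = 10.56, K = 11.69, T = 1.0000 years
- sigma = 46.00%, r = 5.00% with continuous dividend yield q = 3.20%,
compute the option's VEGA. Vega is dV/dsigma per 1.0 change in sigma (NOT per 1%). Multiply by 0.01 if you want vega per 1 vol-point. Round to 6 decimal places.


Answer: Vega = 4.075431

Derivation:
d1 = 0.0481293539; d2 = -0.4118706461
phi(d1) = 0.3984804860; exp(-qT) = 0.9685065821; exp(-rT) = 0.9512294245
Vega = S * exp(-qT) * phi(d1) * sqrt(T) = 10.5600 * 0.9685065821 * 0.3984804860 * 1.0000000000 = 4.075431


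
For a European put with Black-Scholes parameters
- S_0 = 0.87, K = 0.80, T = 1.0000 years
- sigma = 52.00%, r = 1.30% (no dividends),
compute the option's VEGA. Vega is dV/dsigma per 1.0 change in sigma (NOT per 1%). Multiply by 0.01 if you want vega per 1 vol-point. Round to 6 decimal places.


d1 = 0.4463105461; d2 = -0.0736894539
phi(d1) = 0.3611235682; exp(-qT) = 1.0000000000; exp(-rT) = 0.9870841350
Vega = S * exp(-qT) * phi(d1) * sqrt(T) = 0.8700 * 1.0000000000 * 0.3611235682 * 1.0000000000 = 0.314178

Answer: Vega = 0.314178


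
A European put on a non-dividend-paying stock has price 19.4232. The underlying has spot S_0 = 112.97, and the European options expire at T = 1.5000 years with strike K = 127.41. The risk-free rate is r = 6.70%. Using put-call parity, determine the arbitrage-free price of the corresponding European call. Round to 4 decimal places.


Put-call parity: C - P = S_0 * exp(-qT) - K * exp(-rT).
S_0 * exp(-qT) = 112.9700 * 1.00000000 = 112.97000000
K * exp(-rT) = 127.4100 * 0.90438511 = 115.22770717
C = P + S*exp(-qT) - K*exp(-rT)
C = 19.4232 + 112.97000000 - 115.22770717 = 17.1655

Answer: Call price = 17.1655


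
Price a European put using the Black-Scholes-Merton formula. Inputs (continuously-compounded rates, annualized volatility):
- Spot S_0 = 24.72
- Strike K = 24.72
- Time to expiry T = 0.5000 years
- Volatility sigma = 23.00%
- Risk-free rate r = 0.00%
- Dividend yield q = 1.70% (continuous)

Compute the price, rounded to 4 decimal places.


Answer: Price = 1.7021

Derivation:
d1 = (ln(S/K) + (r - q + 0.5*sigma^2) * T) / (sigma * sqrt(T)) = 0.02905287
d2 = d1 - sigma * sqrt(T) = -0.13358169
exp(-rT) = 1.00000000; exp(-qT) = 0.99153602
P = K * exp(-rT) * N(-d2) - S_0 * exp(-qT) * N(-d1)
N(-d1) = 0.48841121; N(-d2) = 0.55313332
P = 24.7200 * 1.00000000 * 0.55313332 - 24.7200 * 0.99153602 * 0.48841121 = 1.7021


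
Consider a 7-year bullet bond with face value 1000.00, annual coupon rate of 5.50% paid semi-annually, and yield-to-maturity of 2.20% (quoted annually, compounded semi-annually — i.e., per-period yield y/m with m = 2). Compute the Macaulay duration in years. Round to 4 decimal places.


Coupon per period c = face * coupon_rate / m = 27.500000
Periods per year m = 2; per-period yield y/m = 0.011000
Number of cashflows N = 14
Cashflows (t years, CF_t, discount factor 1/(1+y/m)^(m*t), PV):
  t = 0.5000: CF_t = 27.500000, DF = 0.989120, PV = 27.200791
  t = 1.0000: CF_t = 27.500000, DF = 0.978358, PV = 26.904838
  t = 1.5000: CF_t = 27.500000, DF = 0.967713, PV = 26.612105
  t = 2.0000: CF_t = 27.500000, DF = 0.957184, PV = 26.322557
  t = 2.5000: CF_t = 27.500000, DF = 0.946769, PV = 26.036159
  t = 3.0000: CF_t = 27.500000, DF = 0.936468, PV = 25.752877
  t = 3.5000: CF_t = 27.500000, DF = 0.926279, PV = 25.472678
  t = 4.0000: CF_t = 27.500000, DF = 0.916201, PV = 25.195527
  t = 4.5000: CF_t = 27.500000, DF = 0.906232, PV = 24.921392
  t = 5.0000: CF_t = 27.500000, DF = 0.896372, PV = 24.650239
  t = 5.5000: CF_t = 27.500000, DF = 0.886620, PV = 24.382037
  t = 6.0000: CF_t = 27.500000, DF = 0.876973, PV = 24.116753
  t = 6.5000: CF_t = 27.500000, DF = 0.867431, PV = 23.854355
  t = 7.0000: CF_t = 1027.500000, DF = 0.857993, PV = 881.587964
Price P = sum_t PV_t = 1213.010272
Macaulay numerator sum_t t * PV_t:
  t * PV_t at t = 0.5000: 13.600396
  t * PV_t at t = 1.0000: 26.904838
  t * PV_t at t = 1.5000: 39.918157
  t * PV_t at t = 2.0000: 52.645114
  t * PV_t at t = 2.5000: 65.090398
  t * PV_t at t = 3.0000: 77.258632
  t * PV_t at t = 3.5000: 89.154373
  t * PV_t at t = 4.0000: 100.782109
  t * PV_t at t = 4.5000: 112.146263
  t * PV_t at t = 5.0000: 123.251196
  t * PV_t at t = 5.5000: 134.101202
  t * PV_t at t = 6.0000: 144.700515
  t * PV_t at t = 6.5000: 155.053305
  t * PV_t at t = 7.0000: 6171.115748
Macaulay duration D = (sum_t t * PV_t) / P = 7305.722245 / 1213.010272 = 6.022803

Answer: Macaulay duration = 6.0228 years


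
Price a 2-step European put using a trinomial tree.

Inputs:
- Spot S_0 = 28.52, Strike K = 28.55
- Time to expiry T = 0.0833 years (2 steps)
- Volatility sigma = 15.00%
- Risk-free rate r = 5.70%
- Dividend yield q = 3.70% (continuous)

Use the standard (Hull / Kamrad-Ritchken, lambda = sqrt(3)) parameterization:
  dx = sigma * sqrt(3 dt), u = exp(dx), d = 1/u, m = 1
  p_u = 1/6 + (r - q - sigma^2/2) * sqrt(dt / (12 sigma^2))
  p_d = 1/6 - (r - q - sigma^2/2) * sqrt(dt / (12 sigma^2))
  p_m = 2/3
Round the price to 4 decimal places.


dt = T/N = 0.041650; dx = sigma*sqrt(3*dt) = 0.053022
u = exp(dx) = 1.054453; d = 1/u = 0.948359
p_u = 0.170103, p_m = 0.666667, p_d = 0.163230
Discount per step: exp(-r*dt) = 0.997629
Stock lattice S(k, j) with j the centered position index:
  k=0: S(0,+0) = 28.5200
  k=1: S(1,-1) = 27.0472; S(1,+0) = 28.5200; S(1,+1) = 30.0730
  k=2: S(2,-2) = 25.6504; S(2,-1) = 27.0472; S(2,+0) = 28.5200; S(2,+1) = 30.0730; S(2,+2) = 31.7106
Terminal payoffs V(N, j) = max(K - S_T, 0):
  V(2,-2) = 2.899558; V(2,-1) = 1.502808; V(2,+0) = 0.030000; V(2,+1) = 0.000000; V(2,+2) = 0.000000
Backward induction: V(k, j) = exp(-r*dt) * [p_u * V(k+1, j+1) + p_m * V(k+1, j) + p_d * V(k+1, j-1)]
  V(1,-1) = exp(-r*dt) * [p_u*0.030000 + p_m*1.502808 + p_d*2.899558] = 1.476760
  V(1,+0) = exp(-r*dt) * [p_u*0.000000 + p_m*0.030000 + p_d*1.502808] = 0.264674
  V(1,+1) = exp(-r*dt) * [p_u*0.000000 + p_m*0.000000 + p_d*0.030000] = 0.004885
  V(0,+0) = exp(-r*dt) * [p_u*0.004885 + p_m*0.264674 + p_d*1.476760] = 0.417340

Answer: Price = V(0,0) = 0.4173


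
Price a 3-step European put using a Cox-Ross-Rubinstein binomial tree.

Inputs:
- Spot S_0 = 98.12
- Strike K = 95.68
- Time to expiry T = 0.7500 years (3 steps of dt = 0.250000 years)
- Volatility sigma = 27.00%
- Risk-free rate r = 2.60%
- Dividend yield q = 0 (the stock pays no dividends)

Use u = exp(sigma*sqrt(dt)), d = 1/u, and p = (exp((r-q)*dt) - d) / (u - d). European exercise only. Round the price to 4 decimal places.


Answer: Price = V(0,0) = 7.6532

Derivation:
dt = T/N = 0.250000
u = exp(sigma*sqrt(dt)) = 1.144537; d = 1/u = 0.873716
p = (exp((r-q)*dt) - d) / (u - d) = 0.490380
Discount per step: exp(-r*dt) = 0.993521
Stock lattice S(k, i) with i counting down-moves:
  k=0: S(0,0) = 98.1200
  k=1: S(1,0) = 112.3019; S(1,1) = 85.7290
  k=2: S(2,0) = 128.5337; S(2,1) = 98.1200; S(2,2) = 74.9028
  k=3: S(3,0) = 147.1116; S(3,1) = 112.3019; S(3,2) = 85.7290; S(3,3) = 65.4438
Terminal payoffs V(N, i) = max(K - S_T, 0):
  V(3,0) = 0.000000; V(3,1) = 0.000000; V(3,2) = 9.950995; V(3,3) = 30.236235
Backward induction: V(k, i) = exp(-r*dt) * [p * V(k+1, i) + (1-p) * V(k+1, i+1)].
  V(2,0) = exp(-r*dt) * [p*0.000000 + (1-p)*0.000000] = 0.000000
  V(2,1) = exp(-r*dt) * [p*0.000000 + (1-p)*9.950995] = 5.038366
  V(2,2) = exp(-r*dt) * [p*9.950995 + (1-p)*30.236235] = 20.157301
  V(1,0) = exp(-r*dt) * [p*0.000000 + (1-p)*5.038366] = 2.551014
  V(1,1) = exp(-r*dt) * [p*5.038366 + (1-p)*20.157301] = 12.660708
  V(0,0) = exp(-r*dt) * [p*2.551014 + (1-p)*12.660708] = 7.653204


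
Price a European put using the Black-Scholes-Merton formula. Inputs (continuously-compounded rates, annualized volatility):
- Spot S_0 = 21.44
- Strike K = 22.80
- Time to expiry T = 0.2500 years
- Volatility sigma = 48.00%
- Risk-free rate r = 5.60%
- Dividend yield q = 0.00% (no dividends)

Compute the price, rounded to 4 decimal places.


d1 = (ln(S/K) + (r - q + 0.5*sigma^2) * T) / (sigma * sqrt(T)) = -0.07792583
d2 = d1 - sigma * sqrt(T) = -0.31792583
exp(-rT) = 0.98609754; exp(-qT) = 1.00000000
P = K * exp(-rT) * N(-d2) - S_0 * exp(-qT) * N(-d1)
N(-d1) = 0.53105647; N(-d2) = 0.62472940
P = 22.8000 * 0.98609754 * 0.62472940 - 21.4400 * 1.00000000 * 0.53105647 = 2.6600

Answer: Price = 2.6600


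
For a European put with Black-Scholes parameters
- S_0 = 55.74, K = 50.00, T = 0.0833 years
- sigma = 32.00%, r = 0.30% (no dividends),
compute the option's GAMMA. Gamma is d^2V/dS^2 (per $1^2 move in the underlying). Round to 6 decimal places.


Answer: Gamma = 0.036569

Derivation:
d1 = 1.2255614944; d2 = 1.1332039284
phi(d1) = 0.1882585450; exp(-qT) = 1.0000000000; exp(-rT) = 0.9997501312
Gamma = exp(-qT) * phi(d1) / (S * sigma * sqrt(T)) = 1.0000000000 * 0.1882585450 / (55.7400 * 0.3200 * 0.2886173938) = 0.036569


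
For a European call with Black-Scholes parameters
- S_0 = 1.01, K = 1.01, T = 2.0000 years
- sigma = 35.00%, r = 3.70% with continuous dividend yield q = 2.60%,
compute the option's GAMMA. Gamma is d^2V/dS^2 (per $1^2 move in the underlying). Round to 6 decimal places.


Answer: Gamma = 0.725965

Derivation:
d1 = 0.2919340854; d2 = -0.2030406615
phi(d1) = 0.3822993692; exp(-qT) = 0.9493288668; exp(-rT) = 0.9286716938
Gamma = exp(-qT) * phi(d1) / (S * sigma * sqrt(T)) = 0.9493288668 * 0.3822993692 / (1.0100 * 0.3500 * 1.4142135624) = 0.725965


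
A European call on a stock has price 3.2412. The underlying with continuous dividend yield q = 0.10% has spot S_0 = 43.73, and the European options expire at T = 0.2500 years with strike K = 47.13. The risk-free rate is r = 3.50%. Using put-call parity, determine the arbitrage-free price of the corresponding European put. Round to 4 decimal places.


Answer: Put price = 6.2415

Derivation:
Put-call parity: C - P = S_0 * exp(-qT) - K * exp(-rT).
S_0 * exp(-qT) = 43.7300 * 0.99975003 = 43.71906887
K * exp(-rT) = 47.1300 * 0.99128817 = 46.71941144
P = C - S*exp(-qT) + K*exp(-rT)
P = 3.2412 - 43.71906887 + 46.71941144 = 6.2415


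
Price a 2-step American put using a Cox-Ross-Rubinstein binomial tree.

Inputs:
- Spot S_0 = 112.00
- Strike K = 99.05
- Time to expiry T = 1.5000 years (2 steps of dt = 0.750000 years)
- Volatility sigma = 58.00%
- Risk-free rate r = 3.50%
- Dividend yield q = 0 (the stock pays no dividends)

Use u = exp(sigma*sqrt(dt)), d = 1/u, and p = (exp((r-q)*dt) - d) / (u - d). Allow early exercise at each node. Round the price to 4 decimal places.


Answer: Price = V(0,0) = 19.6664

Derivation:
dt = T/N = 0.750000
u = exp(sigma*sqrt(dt)) = 1.652509; d = 1/u = 0.605140
p = (exp((r-q)*dt) - d) / (u - d) = 0.402396
Discount per step: exp(-r*dt) = 0.974092
Stock lattice S(k, i) with i counting down-moves:
  k=0: S(0,0) = 112.0000
  k=1: S(1,0) = 185.0810; S(1,1) = 67.7757
  k=2: S(2,0) = 305.8480; S(2,1) = 112.0000; S(2,2) = 41.0138
Terminal payoffs V(N, i) = max(K - S_T, 0):
  V(2,0) = 0.000000; V(2,1) = 0.000000; V(2,2) = 58.036167
Backward induction: V(k, i) = exp(-r*dt) * [p * V(k+1, i) + (1-p) * V(k+1, i+1)]; then take max(V_cont, immediate exercise) for American.
  V(1,0) = exp(-r*dt) * [p*0.000000 + (1-p)*0.000000] = 0.000000; exercise = 0.000000; V(1,0) = max -> 0.000000
  V(1,1) = exp(-r*dt) * [p*0.000000 + (1-p)*58.036167] = 33.784060; exercise = 31.274272; V(1,1) = max -> 33.784060
  V(0,0) = exp(-r*dt) * [p*0.000000 + (1-p)*33.784060] = 19.666404; exercise = 0.000000; V(0,0) = max -> 19.666404


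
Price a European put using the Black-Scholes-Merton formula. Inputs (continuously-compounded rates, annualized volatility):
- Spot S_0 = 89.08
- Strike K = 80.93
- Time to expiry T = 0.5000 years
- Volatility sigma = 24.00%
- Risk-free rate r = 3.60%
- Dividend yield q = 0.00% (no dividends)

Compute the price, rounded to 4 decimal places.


Answer: Price = 2.1365

Derivation:
d1 = (ln(S/K) + (r - q + 0.5*sigma^2) * T) / (sigma * sqrt(T)) = 0.75631115
d2 = d1 - sigma * sqrt(T) = 0.58660553
exp(-rT) = 0.98216103; exp(-qT) = 1.00000000
P = K * exp(-rT) * N(-d2) - S_0 * exp(-qT) * N(-d1)
N(-d1) = 0.22473133; N(-d2) = 0.27873434
P = 80.9300 * 0.98216103 * 0.27873434 - 89.0800 * 1.00000000 * 0.22473133 = 2.1365


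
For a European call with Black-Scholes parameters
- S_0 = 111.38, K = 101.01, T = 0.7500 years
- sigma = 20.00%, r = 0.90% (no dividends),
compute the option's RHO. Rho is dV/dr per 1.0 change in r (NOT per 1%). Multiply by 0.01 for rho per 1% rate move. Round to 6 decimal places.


d1 = 0.6898080345; d2 = 0.5166029537
phi(d1) = 0.3144733024; exp(-qT) = 1.0000000000; exp(-rT) = 0.9932727301
N(d2) = 0.6972833233
Rho = K*T*exp(-rT)*N(d2) = 101.0100 * 0.7500 * 0.9932727301 * 0.6972833233 = 52.469077

Answer: Rho = 52.469077


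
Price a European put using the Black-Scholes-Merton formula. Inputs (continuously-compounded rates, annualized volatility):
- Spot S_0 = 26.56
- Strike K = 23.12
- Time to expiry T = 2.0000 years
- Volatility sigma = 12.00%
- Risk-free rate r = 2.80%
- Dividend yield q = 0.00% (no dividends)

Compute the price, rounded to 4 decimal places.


Answer: Price = 0.2547

Derivation:
d1 = (ln(S/K) + (r - q + 0.5*sigma^2) * T) / (sigma * sqrt(T)) = 1.23218236
d2 = d1 - sigma * sqrt(T) = 1.06247673
exp(-rT) = 0.94553914; exp(-qT) = 1.00000000
P = K * exp(-rT) * N(-d2) - S_0 * exp(-qT) * N(-d1)
N(-d1) = 0.10894049; N(-d2) = 0.14400966
P = 23.1200 * 0.94553914 * 0.14400966 - 26.5600 * 1.00000000 * 0.10894049 = 0.2547
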